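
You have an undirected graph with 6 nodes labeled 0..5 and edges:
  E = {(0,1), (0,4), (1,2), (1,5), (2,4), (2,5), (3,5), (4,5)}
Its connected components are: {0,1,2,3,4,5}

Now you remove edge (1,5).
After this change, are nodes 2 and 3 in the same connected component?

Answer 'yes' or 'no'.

Answer: yes

Derivation:
Initial components: {0,1,2,3,4,5}
Removing edge (1,5): not a bridge — component count unchanged at 1.
New components: {0,1,2,3,4,5}
Are 2 and 3 in the same component? yes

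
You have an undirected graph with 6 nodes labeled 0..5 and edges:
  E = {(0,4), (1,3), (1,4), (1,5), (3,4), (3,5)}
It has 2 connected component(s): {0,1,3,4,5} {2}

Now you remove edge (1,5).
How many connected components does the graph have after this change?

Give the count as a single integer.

Initial component count: 2
Remove (1,5): not a bridge. Count unchanged: 2.
  After removal, components: {0,1,3,4,5} {2}
New component count: 2

Answer: 2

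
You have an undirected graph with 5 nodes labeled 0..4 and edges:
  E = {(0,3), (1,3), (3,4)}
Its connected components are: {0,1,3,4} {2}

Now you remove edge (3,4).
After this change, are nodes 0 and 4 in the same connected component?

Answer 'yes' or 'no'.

Initial components: {0,1,3,4} {2}
Removing edge (3,4): it was a bridge — component count 2 -> 3.
New components: {0,1,3} {2} {4}
Are 0 and 4 in the same component? no

Answer: no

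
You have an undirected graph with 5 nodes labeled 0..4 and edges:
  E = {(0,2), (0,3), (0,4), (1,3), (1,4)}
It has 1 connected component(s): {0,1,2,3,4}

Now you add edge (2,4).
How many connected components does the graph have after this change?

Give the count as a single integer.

Answer: 1

Derivation:
Initial component count: 1
Add (2,4): endpoints already in same component. Count unchanged: 1.
New component count: 1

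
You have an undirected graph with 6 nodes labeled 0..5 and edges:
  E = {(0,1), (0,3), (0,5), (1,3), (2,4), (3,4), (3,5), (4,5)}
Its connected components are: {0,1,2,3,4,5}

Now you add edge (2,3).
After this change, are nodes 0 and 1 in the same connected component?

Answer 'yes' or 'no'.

Answer: yes

Derivation:
Initial components: {0,1,2,3,4,5}
Adding edge (2,3): both already in same component {0,1,2,3,4,5}. No change.
New components: {0,1,2,3,4,5}
Are 0 and 1 in the same component? yes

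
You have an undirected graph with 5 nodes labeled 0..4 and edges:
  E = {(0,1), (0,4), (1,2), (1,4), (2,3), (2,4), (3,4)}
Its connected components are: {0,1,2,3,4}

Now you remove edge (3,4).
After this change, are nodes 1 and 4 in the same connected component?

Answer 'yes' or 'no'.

Initial components: {0,1,2,3,4}
Removing edge (3,4): not a bridge — component count unchanged at 1.
New components: {0,1,2,3,4}
Are 1 and 4 in the same component? yes

Answer: yes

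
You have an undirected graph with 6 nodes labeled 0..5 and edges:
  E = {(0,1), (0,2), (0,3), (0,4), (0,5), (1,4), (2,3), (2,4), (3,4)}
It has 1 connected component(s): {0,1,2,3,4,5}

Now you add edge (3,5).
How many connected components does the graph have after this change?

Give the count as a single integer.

Initial component count: 1
Add (3,5): endpoints already in same component. Count unchanged: 1.
New component count: 1

Answer: 1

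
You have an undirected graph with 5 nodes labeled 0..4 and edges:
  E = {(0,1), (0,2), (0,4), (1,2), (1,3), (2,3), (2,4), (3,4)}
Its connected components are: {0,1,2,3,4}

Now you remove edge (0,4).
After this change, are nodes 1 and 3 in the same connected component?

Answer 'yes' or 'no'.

Initial components: {0,1,2,3,4}
Removing edge (0,4): not a bridge — component count unchanged at 1.
New components: {0,1,2,3,4}
Are 1 and 3 in the same component? yes

Answer: yes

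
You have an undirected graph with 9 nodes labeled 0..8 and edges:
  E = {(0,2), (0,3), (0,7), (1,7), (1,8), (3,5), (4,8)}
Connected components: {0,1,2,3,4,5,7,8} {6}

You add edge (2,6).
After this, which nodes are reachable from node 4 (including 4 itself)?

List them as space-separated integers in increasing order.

Before: nodes reachable from 4: {0,1,2,3,4,5,7,8}
Adding (2,6): merges 4's component with another. Reachability grows.
After: nodes reachable from 4: {0,1,2,3,4,5,6,7,8}

Answer: 0 1 2 3 4 5 6 7 8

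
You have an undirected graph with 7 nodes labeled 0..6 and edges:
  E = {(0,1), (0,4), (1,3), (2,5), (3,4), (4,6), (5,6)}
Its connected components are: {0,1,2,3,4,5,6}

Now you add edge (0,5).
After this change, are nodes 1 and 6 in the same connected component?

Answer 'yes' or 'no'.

Initial components: {0,1,2,3,4,5,6}
Adding edge (0,5): both already in same component {0,1,2,3,4,5,6}. No change.
New components: {0,1,2,3,4,5,6}
Are 1 and 6 in the same component? yes

Answer: yes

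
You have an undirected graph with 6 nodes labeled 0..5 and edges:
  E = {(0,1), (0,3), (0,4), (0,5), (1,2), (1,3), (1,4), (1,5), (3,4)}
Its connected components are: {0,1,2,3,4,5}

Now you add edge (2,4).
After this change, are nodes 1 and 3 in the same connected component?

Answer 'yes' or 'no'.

Answer: yes

Derivation:
Initial components: {0,1,2,3,4,5}
Adding edge (2,4): both already in same component {0,1,2,3,4,5}. No change.
New components: {0,1,2,3,4,5}
Are 1 and 3 in the same component? yes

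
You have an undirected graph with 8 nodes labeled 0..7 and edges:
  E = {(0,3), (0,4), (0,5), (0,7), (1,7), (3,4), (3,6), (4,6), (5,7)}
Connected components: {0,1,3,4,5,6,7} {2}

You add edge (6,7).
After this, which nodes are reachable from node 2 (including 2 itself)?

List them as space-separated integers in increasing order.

Answer: 2

Derivation:
Before: nodes reachable from 2: {2}
Adding (6,7): both endpoints already in same component. Reachability from 2 unchanged.
After: nodes reachable from 2: {2}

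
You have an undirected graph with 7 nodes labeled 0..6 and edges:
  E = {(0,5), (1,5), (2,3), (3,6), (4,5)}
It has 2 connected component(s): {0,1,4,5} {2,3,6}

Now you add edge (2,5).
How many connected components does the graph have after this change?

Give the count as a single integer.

Answer: 1

Derivation:
Initial component count: 2
Add (2,5): merges two components. Count decreases: 2 -> 1.
New component count: 1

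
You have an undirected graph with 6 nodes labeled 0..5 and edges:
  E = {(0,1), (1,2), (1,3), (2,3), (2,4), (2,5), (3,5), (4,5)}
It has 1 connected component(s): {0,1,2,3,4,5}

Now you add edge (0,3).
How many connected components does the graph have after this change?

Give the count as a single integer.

Answer: 1

Derivation:
Initial component count: 1
Add (0,3): endpoints already in same component. Count unchanged: 1.
New component count: 1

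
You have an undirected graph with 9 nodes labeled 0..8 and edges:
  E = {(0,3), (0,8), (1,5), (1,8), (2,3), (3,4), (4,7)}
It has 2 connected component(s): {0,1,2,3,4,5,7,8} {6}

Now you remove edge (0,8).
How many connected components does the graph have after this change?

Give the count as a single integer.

Answer: 3

Derivation:
Initial component count: 2
Remove (0,8): it was a bridge. Count increases: 2 -> 3.
  After removal, components: {0,2,3,4,7} {1,5,8} {6}
New component count: 3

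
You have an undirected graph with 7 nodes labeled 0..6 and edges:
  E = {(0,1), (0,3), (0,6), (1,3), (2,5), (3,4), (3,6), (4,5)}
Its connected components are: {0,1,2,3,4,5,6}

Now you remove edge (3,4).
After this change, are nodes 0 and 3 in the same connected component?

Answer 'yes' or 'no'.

Initial components: {0,1,2,3,4,5,6}
Removing edge (3,4): it was a bridge — component count 1 -> 2.
New components: {0,1,3,6} {2,4,5}
Are 0 and 3 in the same component? yes

Answer: yes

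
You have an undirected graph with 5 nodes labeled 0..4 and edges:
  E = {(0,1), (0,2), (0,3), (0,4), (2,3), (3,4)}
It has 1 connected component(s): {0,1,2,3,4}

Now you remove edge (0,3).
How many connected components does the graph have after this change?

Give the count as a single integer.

Answer: 1

Derivation:
Initial component count: 1
Remove (0,3): not a bridge. Count unchanged: 1.
  After removal, components: {0,1,2,3,4}
New component count: 1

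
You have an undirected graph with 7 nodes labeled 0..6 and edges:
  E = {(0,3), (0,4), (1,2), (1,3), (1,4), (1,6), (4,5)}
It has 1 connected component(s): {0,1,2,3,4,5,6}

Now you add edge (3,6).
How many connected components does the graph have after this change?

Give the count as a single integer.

Answer: 1

Derivation:
Initial component count: 1
Add (3,6): endpoints already in same component. Count unchanged: 1.
New component count: 1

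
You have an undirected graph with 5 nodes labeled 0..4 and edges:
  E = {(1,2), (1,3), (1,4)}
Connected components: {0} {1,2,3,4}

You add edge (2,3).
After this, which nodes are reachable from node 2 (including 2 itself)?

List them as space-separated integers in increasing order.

Before: nodes reachable from 2: {1,2,3,4}
Adding (2,3): both endpoints already in same component. Reachability from 2 unchanged.
After: nodes reachable from 2: {1,2,3,4}

Answer: 1 2 3 4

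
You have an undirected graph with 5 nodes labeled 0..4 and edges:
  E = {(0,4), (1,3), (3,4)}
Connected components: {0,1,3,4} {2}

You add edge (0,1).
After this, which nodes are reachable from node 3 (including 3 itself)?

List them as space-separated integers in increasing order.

Before: nodes reachable from 3: {0,1,3,4}
Adding (0,1): both endpoints already in same component. Reachability from 3 unchanged.
After: nodes reachable from 3: {0,1,3,4}

Answer: 0 1 3 4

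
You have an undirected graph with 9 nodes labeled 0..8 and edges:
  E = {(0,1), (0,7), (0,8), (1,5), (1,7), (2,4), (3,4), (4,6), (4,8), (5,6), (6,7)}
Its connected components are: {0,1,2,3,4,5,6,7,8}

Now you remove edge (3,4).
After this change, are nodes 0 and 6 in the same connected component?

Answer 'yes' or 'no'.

Answer: yes

Derivation:
Initial components: {0,1,2,3,4,5,6,7,8}
Removing edge (3,4): it was a bridge — component count 1 -> 2.
New components: {0,1,2,4,5,6,7,8} {3}
Are 0 and 6 in the same component? yes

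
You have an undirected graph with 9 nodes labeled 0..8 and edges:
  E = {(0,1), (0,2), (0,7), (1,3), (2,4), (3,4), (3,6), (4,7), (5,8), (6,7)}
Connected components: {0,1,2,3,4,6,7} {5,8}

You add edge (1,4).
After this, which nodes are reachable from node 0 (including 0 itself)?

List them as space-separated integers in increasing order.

Before: nodes reachable from 0: {0,1,2,3,4,6,7}
Adding (1,4): both endpoints already in same component. Reachability from 0 unchanged.
After: nodes reachable from 0: {0,1,2,3,4,6,7}

Answer: 0 1 2 3 4 6 7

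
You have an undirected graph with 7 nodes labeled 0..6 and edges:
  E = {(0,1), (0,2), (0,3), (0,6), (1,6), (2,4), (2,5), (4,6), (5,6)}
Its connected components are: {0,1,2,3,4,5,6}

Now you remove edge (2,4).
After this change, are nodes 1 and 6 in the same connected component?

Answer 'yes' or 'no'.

Answer: yes

Derivation:
Initial components: {0,1,2,3,4,5,6}
Removing edge (2,4): not a bridge — component count unchanged at 1.
New components: {0,1,2,3,4,5,6}
Are 1 and 6 in the same component? yes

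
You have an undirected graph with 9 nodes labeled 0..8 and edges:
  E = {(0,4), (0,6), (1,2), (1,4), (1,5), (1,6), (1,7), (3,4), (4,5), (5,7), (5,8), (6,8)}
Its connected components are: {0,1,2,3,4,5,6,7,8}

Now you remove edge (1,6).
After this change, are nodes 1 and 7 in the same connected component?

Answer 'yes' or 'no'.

Initial components: {0,1,2,3,4,5,6,7,8}
Removing edge (1,6): not a bridge — component count unchanged at 1.
New components: {0,1,2,3,4,5,6,7,8}
Are 1 and 7 in the same component? yes

Answer: yes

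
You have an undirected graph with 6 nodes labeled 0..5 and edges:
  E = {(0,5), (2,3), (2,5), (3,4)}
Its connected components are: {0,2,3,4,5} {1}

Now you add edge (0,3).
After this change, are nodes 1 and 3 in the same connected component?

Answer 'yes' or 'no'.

Answer: no

Derivation:
Initial components: {0,2,3,4,5} {1}
Adding edge (0,3): both already in same component {0,2,3,4,5}. No change.
New components: {0,2,3,4,5} {1}
Are 1 and 3 in the same component? no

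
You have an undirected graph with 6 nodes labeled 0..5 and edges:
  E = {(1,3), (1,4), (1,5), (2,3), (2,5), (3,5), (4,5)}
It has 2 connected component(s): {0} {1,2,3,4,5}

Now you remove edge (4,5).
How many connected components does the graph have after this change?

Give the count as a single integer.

Initial component count: 2
Remove (4,5): not a bridge. Count unchanged: 2.
  After removal, components: {0} {1,2,3,4,5}
New component count: 2

Answer: 2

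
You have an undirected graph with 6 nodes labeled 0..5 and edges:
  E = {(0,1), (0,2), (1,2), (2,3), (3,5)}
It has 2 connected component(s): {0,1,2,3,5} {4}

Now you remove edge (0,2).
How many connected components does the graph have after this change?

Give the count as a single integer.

Answer: 2

Derivation:
Initial component count: 2
Remove (0,2): not a bridge. Count unchanged: 2.
  After removal, components: {0,1,2,3,5} {4}
New component count: 2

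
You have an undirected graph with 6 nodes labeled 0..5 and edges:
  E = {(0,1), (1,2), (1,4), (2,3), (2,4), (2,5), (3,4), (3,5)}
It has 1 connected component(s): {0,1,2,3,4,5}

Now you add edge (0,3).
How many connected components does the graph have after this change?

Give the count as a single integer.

Answer: 1

Derivation:
Initial component count: 1
Add (0,3): endpoints already in same component. Count unchanged: 1.
New component count: 1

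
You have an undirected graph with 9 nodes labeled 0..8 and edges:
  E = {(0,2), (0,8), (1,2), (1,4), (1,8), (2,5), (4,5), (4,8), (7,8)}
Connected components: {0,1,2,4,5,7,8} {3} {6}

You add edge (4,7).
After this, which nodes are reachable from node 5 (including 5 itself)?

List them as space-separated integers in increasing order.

Answer: 0 1 2 4 5 7 8

Derivation:
Before: nodes reachable from 5: {0,1,2,4,5,7,8}
Adding (4,7): both endpoints already in same component. Reachability from 5 unchanged.
After: nodes reachable from 5: {0,1,2,4,5,7,8}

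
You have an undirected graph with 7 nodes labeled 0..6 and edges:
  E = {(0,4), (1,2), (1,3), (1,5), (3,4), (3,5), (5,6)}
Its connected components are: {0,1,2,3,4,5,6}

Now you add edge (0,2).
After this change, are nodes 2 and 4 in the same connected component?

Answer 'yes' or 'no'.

Initial components: {0,1,2,3,4,5,6}
Adding edge (0,2): both already in same component {0,1,2,3,4,5,6}. No change.
New components: {0,1,2,3,4,5,6}
Are 2 and 4 in the same component? yes

Answer: yes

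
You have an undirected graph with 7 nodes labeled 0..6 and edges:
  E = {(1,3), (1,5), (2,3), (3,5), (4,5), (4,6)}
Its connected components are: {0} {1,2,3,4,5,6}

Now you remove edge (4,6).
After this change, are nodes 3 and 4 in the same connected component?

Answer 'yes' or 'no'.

Answer: yes

Derivation:
Initial components: {0} {1,2,3,4,5,6}
Removing edge (4,6): it was a bridge — component count 2 -> 3.
New components: {0} {1,2,3,4,5} {6}
Are 3 and 4 in the same component? yes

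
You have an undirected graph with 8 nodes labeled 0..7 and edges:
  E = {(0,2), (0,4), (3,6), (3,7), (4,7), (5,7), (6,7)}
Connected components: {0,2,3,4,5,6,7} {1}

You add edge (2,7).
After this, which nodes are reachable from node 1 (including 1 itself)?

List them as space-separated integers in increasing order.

Answer: 1

Derivation:
Before: nodes reachable from 1: {1}
Adding (2,7): both endpoints already in same component. Reachability from 1 unchanged.
After: nodes reachable from 1: {1}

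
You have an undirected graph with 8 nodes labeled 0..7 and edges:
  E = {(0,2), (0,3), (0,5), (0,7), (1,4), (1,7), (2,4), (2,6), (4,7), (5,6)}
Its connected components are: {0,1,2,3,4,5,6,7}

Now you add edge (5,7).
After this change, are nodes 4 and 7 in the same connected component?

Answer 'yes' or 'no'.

Initial components: {0,1,2,3,4,5,6,7}
Adding edge (5,7): both already in same component {0,1,2,3,4,5,6,7}. No change.
New components: {0,1,2,3,4,5,6,7}
Are 4 and 7 in the same component? yes

Answer: yes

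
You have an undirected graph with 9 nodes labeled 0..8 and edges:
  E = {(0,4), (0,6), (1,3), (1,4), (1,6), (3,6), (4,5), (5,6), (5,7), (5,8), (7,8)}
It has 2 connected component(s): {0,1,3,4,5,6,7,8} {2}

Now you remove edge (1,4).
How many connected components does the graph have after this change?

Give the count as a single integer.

Initial component count: 2
Remove (1,4): not a bridge. Count unchanged: 2.
  After removal, components: {0,1,3,4,5,6,7,8} {2}
New component count: 2

Answer: 2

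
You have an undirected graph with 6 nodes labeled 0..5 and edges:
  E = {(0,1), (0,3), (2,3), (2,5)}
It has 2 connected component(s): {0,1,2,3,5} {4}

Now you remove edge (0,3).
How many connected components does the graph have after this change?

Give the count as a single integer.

Initial component count: 2
Remove (0,3): it was a bridge. Count increases: 2 -> 3.
  After removal, components: {0,1} {2,3,5} {4}
New component count: 3

Answer: 3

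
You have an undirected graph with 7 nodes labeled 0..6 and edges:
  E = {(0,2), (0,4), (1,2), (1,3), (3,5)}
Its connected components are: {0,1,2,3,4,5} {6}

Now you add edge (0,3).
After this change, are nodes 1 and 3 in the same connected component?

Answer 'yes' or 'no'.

Initial components: {0,1,2,3,4,5} {6}
Adding edge (0,3): both already in same component {0,1,2,3,4,5}. No change.
New components: {0,1,2,3,4,5} {6}
Are 1 and 3 in the same component? yes

Answer: yes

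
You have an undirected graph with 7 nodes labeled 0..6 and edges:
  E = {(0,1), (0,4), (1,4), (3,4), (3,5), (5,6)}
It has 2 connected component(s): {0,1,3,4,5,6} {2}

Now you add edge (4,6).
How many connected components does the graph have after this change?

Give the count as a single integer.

Initial component count: 2
Add (4,6): endpoints already in same component. Count unchanged: 2.
New component count: 2

Answer: 2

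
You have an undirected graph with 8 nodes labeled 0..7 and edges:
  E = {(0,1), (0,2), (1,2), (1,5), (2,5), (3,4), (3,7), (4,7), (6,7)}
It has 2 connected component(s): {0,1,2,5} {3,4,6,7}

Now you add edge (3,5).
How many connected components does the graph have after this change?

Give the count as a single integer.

Answer: 1

Derivation:
Initial component count: 2
Add (3,5): merges two components. Count decreases: 2 -> 1.
New component count: 1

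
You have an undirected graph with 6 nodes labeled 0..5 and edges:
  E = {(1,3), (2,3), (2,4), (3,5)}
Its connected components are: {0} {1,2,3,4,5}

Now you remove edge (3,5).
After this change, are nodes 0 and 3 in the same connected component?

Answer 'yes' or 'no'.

Initial components: {0} {1,2,3,4,5}
Removing edge (3,5): it was a bridge — component count 2 -> 3.
New components: {0} {1,2,3,4} {5}
Are 0 and 3 in the same component? no

Answer: no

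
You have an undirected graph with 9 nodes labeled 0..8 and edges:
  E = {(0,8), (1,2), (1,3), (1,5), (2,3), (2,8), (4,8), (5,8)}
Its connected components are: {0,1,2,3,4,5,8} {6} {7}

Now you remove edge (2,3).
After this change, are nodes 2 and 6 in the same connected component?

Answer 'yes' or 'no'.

Answer: no

Derivation:
Initial components: {0,1,2,3,4,5,8} {6} {7}
Removing edge (2,3): not a bridge — component count unchanged at 3.
New components: {0,1,2,3,4,5,8} {6} {7}
Are 2 and 6 in the same component? no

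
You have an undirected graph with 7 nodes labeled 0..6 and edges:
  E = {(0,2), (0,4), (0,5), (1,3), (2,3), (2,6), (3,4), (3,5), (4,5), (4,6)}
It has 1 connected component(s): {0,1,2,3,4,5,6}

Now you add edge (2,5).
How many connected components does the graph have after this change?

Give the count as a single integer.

Answer: 1

Derivation:
Initial component count: 1
Add (2,5): endpoints already in same component. Count unchanged: 1.
New component count: 1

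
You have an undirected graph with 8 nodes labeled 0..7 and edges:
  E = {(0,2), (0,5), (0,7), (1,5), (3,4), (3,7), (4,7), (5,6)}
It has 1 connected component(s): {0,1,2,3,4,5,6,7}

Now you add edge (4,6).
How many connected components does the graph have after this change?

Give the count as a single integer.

Initial component count: 1
Add (4,6): endpoints already in same component. Count unchanged: 1.
New component count: 1

Answer: 1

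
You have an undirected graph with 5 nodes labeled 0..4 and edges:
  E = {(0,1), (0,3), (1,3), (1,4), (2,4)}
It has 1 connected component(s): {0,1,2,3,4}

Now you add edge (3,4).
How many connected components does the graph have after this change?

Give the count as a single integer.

Initial component count: 1
Add (3,4): endpoints already in same component. Count unchanged: 1.
New component count: 1

Answer: 1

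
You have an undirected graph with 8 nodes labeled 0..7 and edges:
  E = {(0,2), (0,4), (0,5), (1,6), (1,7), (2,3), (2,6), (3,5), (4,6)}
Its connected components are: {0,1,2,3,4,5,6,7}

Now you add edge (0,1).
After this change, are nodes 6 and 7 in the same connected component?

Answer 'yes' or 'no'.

Answer: yes

Derivation:
Initial components: {0,1,2,3,4,5,6,7}
Adding edge (0,1): both already in same component {0,1,2,3,4,5,6,7}. No change.
New components: {0,1,2,3,4,5,6,7}
Are 6 and 7 in the same component? yes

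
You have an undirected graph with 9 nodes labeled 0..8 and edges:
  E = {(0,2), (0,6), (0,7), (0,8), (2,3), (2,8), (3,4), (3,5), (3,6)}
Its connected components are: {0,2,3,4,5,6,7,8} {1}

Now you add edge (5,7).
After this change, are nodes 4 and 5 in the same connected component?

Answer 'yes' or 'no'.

Answer: yes

Derivation:
Initial components: {0,2,3,4,5,6,7,8} {1}
Adding edge (5,7): both already in same component {0,2,3,4,5,6,7,8}. No change.
New components: {0,2,3,4,5,6,7,8} {1}
Are 4 and 5 in the same component? yes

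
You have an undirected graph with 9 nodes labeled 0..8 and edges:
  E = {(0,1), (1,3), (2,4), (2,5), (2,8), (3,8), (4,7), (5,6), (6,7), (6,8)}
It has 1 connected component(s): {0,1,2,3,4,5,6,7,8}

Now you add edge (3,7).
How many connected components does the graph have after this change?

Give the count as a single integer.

Answer: 1

Derivation:
Initial component count: 1
Add (3,7): endpoints already in same component. Count unchanged: 1.
New component count: 1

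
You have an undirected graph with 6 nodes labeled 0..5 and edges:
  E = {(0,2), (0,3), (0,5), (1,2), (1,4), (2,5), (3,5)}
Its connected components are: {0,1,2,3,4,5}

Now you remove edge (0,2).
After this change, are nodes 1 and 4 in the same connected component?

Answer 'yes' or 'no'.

Initial components: {0,1,2,3,4,5}
Removing edge (0,2): not a bridge — component count unchanged at 1.
New components: {0,1,2,3,4,5}
Are 1 and 4 in the same component? yes

Answer: yes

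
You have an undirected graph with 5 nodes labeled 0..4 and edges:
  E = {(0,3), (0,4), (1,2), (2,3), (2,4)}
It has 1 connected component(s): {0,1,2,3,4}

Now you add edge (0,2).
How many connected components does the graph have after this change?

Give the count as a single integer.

Initial component count: 1
Add (0,2): endpoints already in same component. Count unchanged: 1.
New component count: 1

Answer: 1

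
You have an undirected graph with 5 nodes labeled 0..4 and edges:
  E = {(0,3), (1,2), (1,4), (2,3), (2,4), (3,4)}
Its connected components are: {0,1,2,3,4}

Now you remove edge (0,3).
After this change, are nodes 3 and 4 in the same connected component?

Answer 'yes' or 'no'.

Initial components: {0,1,2,3,4}
Removing edge (0,3): it was a bridge — component count 1 -> 2.
New components: {0} {1,2,3,4}
Are 3 and 4 in the same component? yes

Answer: yes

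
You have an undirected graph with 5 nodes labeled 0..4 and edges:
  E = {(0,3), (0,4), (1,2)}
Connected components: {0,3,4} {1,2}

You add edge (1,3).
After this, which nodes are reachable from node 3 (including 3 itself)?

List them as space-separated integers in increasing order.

Answer: 0 1 2 3 4

Derivation:
Before: nodes reachable from 3: {0,3,4}
Adding (1,3): merges 3's component with another. Reachability grows.
After: nodes reachable from 3: {0,1,2,3,4}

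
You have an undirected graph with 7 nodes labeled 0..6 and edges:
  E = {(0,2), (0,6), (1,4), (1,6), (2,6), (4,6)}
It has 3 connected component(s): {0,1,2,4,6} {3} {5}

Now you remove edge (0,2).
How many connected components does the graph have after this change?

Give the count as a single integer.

Answer: 3

Derivation:
Initial component count: 3
Remove (0,2): not a bridge. Count unchanged: 3.
  After removal, components: {0,1,2,4,6} {3} {5}
New component count: 3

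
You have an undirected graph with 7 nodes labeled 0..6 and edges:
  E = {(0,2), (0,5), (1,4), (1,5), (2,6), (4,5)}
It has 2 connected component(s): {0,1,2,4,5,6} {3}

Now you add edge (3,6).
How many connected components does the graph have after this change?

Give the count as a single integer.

Answer: 1

Derivation:
Initial component count: 2
Add (3,6): merges two components. Count decreases: 2 -> 1.
New component count: 1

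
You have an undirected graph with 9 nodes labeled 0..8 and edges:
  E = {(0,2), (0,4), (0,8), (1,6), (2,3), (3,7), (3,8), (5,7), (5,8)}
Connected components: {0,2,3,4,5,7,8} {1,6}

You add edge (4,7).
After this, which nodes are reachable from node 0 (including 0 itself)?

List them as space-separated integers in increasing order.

Before: nodes reachable from 0: {0,2,3,4,5,7,8}
Adding (4,7): both endpoints already in same component. Reachability from 0 unchanged.
After: nodes reachable from 0: {0,2,3,4,5,7,8}

Answer: 0 2 3 4 5 7 8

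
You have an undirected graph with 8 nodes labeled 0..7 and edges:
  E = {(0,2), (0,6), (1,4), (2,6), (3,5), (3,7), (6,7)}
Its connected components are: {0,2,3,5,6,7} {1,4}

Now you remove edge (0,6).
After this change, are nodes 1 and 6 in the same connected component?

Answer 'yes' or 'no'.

Initial components: {0,2,3,5,6,7} {1,4}
Removing edge (0,6): not a bridge — component count unchanged at 2.
New components: {0,2,3,5,6,7} {1,4}
Are 1 and 6 in the same component? no

Answer: no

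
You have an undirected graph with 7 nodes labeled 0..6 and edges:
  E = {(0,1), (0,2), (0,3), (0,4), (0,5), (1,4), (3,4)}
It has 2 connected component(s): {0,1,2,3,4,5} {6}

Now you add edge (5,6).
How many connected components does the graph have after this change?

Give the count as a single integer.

Initial component count: 2
Add (5,6): merges two components. Count decreases: 2 -> 1.
New component count: 1

Answer: 1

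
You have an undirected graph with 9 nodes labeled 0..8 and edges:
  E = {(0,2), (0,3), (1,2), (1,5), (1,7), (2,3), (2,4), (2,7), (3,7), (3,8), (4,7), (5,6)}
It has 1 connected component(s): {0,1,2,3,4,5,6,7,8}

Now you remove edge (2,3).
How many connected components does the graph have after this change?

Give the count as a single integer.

Answer: 1

Derivation:
Initial component count: 1
Remove (2,3): not a bridge. Count unchanged: 1.
  After removal, components: {0,1,2,3,4,5,6,7,8}
New component count: 1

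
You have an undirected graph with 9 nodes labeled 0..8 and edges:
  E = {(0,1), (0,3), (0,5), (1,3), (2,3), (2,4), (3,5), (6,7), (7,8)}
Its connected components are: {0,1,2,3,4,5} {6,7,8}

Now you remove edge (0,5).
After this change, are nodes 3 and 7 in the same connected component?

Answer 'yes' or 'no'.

Initial components: {0,1,2,3,4,5} {6,7,8}
Removing edge (0,5): not a bridge — component count unchanged at 2.
New components: {0,1,2,3,4,5} {6,7,8}
Are 3 and 7 in the same component? no

Answer: no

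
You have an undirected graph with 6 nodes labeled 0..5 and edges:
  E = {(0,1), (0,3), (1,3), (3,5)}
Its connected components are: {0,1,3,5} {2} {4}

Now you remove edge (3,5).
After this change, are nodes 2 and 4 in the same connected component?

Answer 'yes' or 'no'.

Initial components: {0,1,3,5} {2} {4}
Removing edge (3,5): it was a bridge — component count 3 -> 4.
New components: {0,1,3} {2} {4} {5}
Are 2 and 4 in the same component? no

Answer: no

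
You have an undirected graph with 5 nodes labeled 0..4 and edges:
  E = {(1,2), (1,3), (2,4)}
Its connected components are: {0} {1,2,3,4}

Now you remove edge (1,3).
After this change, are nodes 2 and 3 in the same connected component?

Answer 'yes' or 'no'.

Initial components: {0} {1,2,3,4}
Removing edge (1,3): it was a bridge — component count 2 -> 3.
New components: {0} {1,2,4} {3}
Are 2 and 3 in the same component? no

Answer: no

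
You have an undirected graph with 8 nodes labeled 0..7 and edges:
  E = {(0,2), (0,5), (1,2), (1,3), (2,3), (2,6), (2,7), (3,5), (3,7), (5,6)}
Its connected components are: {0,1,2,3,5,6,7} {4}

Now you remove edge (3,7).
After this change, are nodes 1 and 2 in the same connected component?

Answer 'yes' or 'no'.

Answer: yes

Derivation:
Initial components: {0,1,2,3,5,6,7} {4}
Removing edge (3,7): not a bridge — component count unchanged at 2.
New components: {0,1,2,3,5,6,7} {4}
Are 1 and 2 in the same component? yes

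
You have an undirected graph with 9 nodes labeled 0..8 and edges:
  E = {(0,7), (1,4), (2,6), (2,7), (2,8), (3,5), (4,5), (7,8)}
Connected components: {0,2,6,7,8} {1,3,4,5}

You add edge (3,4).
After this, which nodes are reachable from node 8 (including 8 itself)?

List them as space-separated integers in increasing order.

Answer: 0 2 6 7 8

Derivation:
Before: nodes reachable from 8: {0,2,6,7,8}
Adding (3,4): both endpoints already in same component. Reachability from 8 unchanged.
After: nodes reachable from 8: {0,2,6,7,8}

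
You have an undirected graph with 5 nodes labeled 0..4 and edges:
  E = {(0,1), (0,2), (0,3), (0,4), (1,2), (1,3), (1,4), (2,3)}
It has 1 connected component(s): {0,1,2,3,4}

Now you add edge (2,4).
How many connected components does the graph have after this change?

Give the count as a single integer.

Initial component count: 1
Add (2,4): endpoints already in same component. Count unchanged: 1.
New component count: 1

Answer: 1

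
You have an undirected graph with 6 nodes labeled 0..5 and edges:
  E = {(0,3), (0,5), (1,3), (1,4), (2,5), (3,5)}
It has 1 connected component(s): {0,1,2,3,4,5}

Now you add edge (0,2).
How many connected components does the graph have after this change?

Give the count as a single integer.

Answer: 1

Derivation:
Initial component count: 1
Add (0,2): endpoints already in same component. Count unchanged: 1.
New component count: 1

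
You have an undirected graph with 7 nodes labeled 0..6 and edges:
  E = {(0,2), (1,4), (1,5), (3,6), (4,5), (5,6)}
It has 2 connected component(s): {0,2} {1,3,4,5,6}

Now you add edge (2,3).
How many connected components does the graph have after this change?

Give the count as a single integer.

Answer: 1

Derivation:
Initial component count: 2
Add (2,3): merges two components. Count decreases: 2 -> 1.
New component count: 1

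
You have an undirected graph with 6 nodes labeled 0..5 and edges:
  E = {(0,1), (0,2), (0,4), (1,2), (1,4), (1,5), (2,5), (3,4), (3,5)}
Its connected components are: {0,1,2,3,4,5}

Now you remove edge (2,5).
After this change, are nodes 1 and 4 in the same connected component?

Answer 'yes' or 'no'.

Initial components: {0,1,2,3,4,5}
Removing edge (2,5): not a bridge — component count unchanged at 1.
New components: {0,1,2,3,4,5}
Are 1 and 4 in the same component? yes

Answer: yes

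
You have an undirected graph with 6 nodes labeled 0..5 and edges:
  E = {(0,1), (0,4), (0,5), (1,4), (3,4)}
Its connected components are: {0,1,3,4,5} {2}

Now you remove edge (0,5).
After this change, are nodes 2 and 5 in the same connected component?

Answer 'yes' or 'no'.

Initial components: {0,1,3,4,5} {2}
Removing edge (0,5): it was a bridge — component count 2 -> 3.
New components: {0,1,3,4} {2} {5}
Are 2 and 5 in the same component? no

Answer: no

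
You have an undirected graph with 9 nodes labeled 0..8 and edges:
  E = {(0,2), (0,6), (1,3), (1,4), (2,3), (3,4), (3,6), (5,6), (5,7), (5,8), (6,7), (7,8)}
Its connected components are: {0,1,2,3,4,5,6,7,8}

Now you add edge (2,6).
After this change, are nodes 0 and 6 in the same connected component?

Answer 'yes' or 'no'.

Answer: yes

Derivation:
Initial components: {0,1,2,3,4,5,6,7,8}
Adding edge (2,6): both already in same component {0,1,2,3,4,5,6,7,8}. No change.
New components: {0,1,2,3,4,5,6,7,8}
Are 0 and 6 in the same component? yes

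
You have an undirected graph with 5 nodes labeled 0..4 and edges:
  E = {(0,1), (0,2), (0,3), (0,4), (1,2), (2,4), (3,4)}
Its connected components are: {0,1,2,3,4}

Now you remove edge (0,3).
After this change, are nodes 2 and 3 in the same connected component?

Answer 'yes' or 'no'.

Answer: yes

Derivation:
Initial components: {0,1,2,3,4}
Removing edge (0,3): not a bridge — component count unchanged at 1.
New components: {0,1,2,3,4}
Are 2 and 3 in the same component? yes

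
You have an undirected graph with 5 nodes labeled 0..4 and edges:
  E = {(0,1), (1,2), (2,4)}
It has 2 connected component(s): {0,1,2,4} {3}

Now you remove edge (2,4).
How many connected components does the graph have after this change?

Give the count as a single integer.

Answer: 3

Derivation:
Initial component count: 2
Remove (2,4): it was a bridge. Count increases: 2 -> 3.
  After removal, components: {0,1,2} {3} {4}
New component count: 3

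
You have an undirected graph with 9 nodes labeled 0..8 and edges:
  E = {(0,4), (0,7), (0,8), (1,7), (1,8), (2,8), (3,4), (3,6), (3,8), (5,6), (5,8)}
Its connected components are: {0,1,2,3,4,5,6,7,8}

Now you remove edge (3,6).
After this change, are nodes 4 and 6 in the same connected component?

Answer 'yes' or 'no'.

Initial components: {0,1,2,3,4,5,6,7,8}
Removing edge (3,6): not a bridge — component count unchanged at 1.
New components: {0,1,2,3,4,5,6,7,8}
Are 4 and 6 in the same component? yes

Answer: yes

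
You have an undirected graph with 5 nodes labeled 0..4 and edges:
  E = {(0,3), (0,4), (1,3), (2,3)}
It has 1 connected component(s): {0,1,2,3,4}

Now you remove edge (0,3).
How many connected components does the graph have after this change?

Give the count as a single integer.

Answer: 2

Derivation:
Initial component count: 1
Remove (0,3): it was a bridge. Count increases: 1 -> 2.
  After removal, components: {0,4} {1,2,3}
New component count: 2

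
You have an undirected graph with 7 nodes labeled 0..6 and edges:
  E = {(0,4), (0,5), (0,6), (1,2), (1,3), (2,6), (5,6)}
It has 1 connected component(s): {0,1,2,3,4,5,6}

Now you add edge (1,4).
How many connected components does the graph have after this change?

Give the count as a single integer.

Answer: 1

Derivation:
Initial component count: 1
Add (1,4): endpoints already in same component. Count unchanged: 1.
New component count: 1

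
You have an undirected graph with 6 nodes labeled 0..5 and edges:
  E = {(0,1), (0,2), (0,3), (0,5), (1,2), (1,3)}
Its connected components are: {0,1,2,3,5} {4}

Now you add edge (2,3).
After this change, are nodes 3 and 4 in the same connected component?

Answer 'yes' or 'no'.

Initial components: {0,1,2,3,5} {4}
Adding edge (2,3): both already in same component {0,1,2,3,5}. No change.
New components: {0,1,2,3,5} {4}
Are 3 and 4 in the same component? no

Answer: no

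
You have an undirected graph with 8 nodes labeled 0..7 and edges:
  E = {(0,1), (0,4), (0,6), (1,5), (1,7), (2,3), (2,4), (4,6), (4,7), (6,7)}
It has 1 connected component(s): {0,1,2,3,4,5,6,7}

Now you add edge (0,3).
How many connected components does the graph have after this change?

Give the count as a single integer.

Initial component count: 1
Add (0,3): endpoints already in same component. Count unchanged: 1.
New component count: 1

Answer: 1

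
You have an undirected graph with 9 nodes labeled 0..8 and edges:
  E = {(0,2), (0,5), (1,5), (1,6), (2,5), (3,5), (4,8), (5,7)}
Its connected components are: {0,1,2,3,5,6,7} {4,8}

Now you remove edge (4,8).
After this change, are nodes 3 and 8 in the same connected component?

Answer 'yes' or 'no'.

Answer: no

Derivation:
Initial components: {0,1,2,3,5,6,7} {4,8}
Removing edge (4,8): it was a bridge — component count 2 -> 3.
New components: {0,1,2,3,5,6,7} {4} {8}
Are 3 and 8 in the same component? no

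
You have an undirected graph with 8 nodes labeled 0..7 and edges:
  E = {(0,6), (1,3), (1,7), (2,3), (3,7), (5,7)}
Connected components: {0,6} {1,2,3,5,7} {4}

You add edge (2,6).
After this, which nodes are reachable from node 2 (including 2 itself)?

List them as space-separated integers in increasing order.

Before: nodes reachable from 2: {1,2,3,5,7}
Adding (2,6): merges 2's component with another. Reachability grows.
After: nodes reachable from 2: {0,1,2,3,5,6,7}

Answer: 0 1 2 3 5 6 7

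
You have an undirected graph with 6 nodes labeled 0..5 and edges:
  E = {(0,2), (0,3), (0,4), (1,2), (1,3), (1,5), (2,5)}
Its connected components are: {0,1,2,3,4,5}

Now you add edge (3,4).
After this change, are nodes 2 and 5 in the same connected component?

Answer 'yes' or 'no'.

Initial components: {0,1,2,3,4,5}
Adding edge (3,4): both already in same component {0,1,2,3,4,5}. No change.
New components: {0,1,2,3,4,5}
Are 2 and 5 in the same component? yes

Answer: yes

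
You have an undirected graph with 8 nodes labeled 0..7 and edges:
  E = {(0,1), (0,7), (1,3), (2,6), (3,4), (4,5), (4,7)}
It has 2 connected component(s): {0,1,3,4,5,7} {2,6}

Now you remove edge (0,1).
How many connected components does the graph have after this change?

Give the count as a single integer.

Initial component count: 2
Remove (0,1): not a bridge. Count unchanged: 2.
  After removal, components: {0,1,3,4,5,7} {2,6}
New component count: 2

Answer: 2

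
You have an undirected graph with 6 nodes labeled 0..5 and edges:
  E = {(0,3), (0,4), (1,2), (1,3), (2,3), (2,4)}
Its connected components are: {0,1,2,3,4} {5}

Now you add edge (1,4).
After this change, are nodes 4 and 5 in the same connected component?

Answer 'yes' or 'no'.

Initial components: {0,1,2,3,4} {5}
Adding edge (1,4): both already in same component {0,1,2,3,4}. No change.
New components: {0,1,2,3,4} {5}
Are 4 and 5 in the same component? no

Answer: no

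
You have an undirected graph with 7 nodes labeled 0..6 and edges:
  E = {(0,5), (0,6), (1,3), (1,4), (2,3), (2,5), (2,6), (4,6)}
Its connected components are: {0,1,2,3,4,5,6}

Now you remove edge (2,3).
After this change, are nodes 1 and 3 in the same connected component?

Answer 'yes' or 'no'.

Initial components: {0,1,2,3,4,5,6}
Removing edge (2,3): not a bridge — component count unchanged at 1.
New components: {0,1,2,3,4,5,6}
Are 1 and 3 in the same component? yes

Answer: yes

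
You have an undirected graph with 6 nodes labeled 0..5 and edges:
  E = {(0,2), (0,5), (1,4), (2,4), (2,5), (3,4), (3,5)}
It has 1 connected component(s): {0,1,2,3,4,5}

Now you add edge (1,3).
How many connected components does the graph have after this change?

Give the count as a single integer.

Initial component count: 1
Add (1,3): endpoints already in same component. Count unchanged: 1.
New component count: 1

Answer: 1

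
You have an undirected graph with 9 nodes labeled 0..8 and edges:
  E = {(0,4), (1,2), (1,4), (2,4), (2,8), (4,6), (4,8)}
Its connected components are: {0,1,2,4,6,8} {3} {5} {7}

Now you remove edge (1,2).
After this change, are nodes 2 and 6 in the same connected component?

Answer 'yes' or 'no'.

Answer: yes

Derivation:
Initial components: {0,1,2,4,6,8} {3} {5} {7}
Removing edge (1,2): not a bridge — component count unchanged at 4.
New components: {0,1,2,4,6,8} {3} {5} {7}
Are 2 and 6 in the same component? yes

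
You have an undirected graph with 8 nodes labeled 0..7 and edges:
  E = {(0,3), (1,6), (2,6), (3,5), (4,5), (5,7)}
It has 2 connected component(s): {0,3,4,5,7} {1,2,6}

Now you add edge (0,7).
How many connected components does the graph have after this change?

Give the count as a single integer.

Answer: 2

Derivation:
Initial component count: 2
Add (0,7): endpoints already in same component. Count unchanged: 2.
New component count: 2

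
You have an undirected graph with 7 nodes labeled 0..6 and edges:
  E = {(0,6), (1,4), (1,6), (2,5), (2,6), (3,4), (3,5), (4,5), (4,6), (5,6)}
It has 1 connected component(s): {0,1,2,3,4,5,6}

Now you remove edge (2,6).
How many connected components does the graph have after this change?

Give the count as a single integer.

Initial component count: 1
Remove (2,6): not a bridge. Count unchanged: 1.
  After removal, components: {0,1,2,3,4,5,6}
New component count: 1

Answer: 1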